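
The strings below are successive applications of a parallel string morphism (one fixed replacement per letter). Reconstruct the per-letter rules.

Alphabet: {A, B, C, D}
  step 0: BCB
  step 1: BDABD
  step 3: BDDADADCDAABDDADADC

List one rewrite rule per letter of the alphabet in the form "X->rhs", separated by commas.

  step 0 ⇒ step 1: BCB ⇒ BD·A·BD
    B ↦ BD
    C ↦ A
    A ↦ DC  (constrained at step 1)
    D ↦ DA  (constrained at step 1)

A->DC, B->BD, C->A, D->DA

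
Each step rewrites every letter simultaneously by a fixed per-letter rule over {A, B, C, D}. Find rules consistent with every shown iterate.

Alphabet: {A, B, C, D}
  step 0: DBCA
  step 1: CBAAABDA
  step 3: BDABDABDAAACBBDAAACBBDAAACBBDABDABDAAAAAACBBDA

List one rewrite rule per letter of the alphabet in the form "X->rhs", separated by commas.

  step 0 ⇒ step 1: DBCA ⇒ CB·AA·A·BDA
    A ↦ BDA
    B ↦ AA
    C ↦ A
    D ↦ CB

A->BDA, B->AA, C->A, D->CB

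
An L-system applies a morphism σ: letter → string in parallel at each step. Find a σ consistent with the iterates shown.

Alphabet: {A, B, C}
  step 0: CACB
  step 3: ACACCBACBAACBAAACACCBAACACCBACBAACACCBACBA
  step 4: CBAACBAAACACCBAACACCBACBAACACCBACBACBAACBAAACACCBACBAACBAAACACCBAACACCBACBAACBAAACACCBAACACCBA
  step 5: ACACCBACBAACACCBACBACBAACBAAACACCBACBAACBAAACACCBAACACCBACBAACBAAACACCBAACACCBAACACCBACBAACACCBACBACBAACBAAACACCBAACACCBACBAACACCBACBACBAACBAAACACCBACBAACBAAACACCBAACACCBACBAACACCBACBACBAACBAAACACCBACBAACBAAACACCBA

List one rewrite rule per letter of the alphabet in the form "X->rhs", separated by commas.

A->CBA, B->CAC, C->A

  step 4 ⇒ step 5: CBAACBAAACACCBAACACCBACBAACACCBACBACBAACBAAACACCBACBAACBAAACACCBAACACCBACBAACBAAACACCBAACACCBA ⇒ A·CAC·CBA·CBA·A·CAC·CBA·CBA·CBA·A·CBA·A·A·CAC·CBA·CBA·A·CBA·A·A·CAC·CBA·A·CAC·CBA·CBA·A·CBA·A·A·CAC·CBA·A·CAC·CBA·A·CAC·CBA·CBA·A·CAC·CBA·CBA·CBA·A·CBA·A·A·CAC·CBA·A·CAC·CBA·CBA·A·CAC·CBA·CBA·CBA·A·CBA·A·A·CAC·CBA·CBA·A·CBA·A·A·CAC·CBA·A·CAC·CBA·CBA·A·CAC·CBA·CBA·CBA·A·CBA·A·A·CAC·CBA·CBA·A·CBA·A·A·CAC·CBA
    A ↦ CBA
    B ↦ CAC
    C ↦ A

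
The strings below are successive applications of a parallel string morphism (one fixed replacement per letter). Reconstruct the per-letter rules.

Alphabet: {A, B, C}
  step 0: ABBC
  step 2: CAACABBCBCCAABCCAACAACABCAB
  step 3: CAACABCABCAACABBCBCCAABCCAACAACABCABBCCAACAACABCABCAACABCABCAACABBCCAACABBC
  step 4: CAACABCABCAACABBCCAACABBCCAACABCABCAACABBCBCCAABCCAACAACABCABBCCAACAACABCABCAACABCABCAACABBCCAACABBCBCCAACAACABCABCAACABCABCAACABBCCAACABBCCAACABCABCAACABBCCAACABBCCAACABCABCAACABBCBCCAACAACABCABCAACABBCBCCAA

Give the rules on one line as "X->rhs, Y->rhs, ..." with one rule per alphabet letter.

A->CAB, B->BC, C->CAA

  step 3 ⇒ step 4: CAACABCABCAACABBCBCCAABCCAACAACABCABBCCAACAACABCABCAACABCABCAACABBCCAACABBC ⇒ CAA·CAB·CAB·CAA·CAB·BC·CAA·CAB·BC·CAA·CAB·CAB·CAA·CAB·BC·BC·CAA·BC·CAA·CAA·CAB·CAB·BC·CAA·CAA·CAB·CAB·CAA·CAB·CAB·CAA·CAB·BC·CAA·CAB·BC·BC·CAA·CAA·CAB·CAB·CAA·CAB·CAB·CAA·CAB·BC·CAA·CAB·BC·CAA·CAB·CAB·CAA·CAB·BC·CAA·CAB·BC·CAA·CAB·CAB·CAA·CAB·BC·BC·CAA·CAA·CAB·CAB·CAA·CAB·BC·BC·CAA
    A ↦ CAB
    B ↦ BC
    C ↦ CAA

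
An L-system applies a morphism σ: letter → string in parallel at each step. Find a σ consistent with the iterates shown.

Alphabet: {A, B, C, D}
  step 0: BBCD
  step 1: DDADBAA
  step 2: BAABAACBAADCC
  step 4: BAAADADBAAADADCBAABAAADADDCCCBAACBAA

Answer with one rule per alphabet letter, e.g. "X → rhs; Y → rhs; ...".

  step 1 ⇒ step 2: DDADBAA ⇒ BAA·BAA·C·BAA·D·C·C
    A ↦ C
    B ↦ D
    D ↦ BAA
  step 0 ⇒ step 1: BBCD ⇒ D·D·AD·BAA
    C ↦ AD

A->C, B->D, C->AD, D->BAA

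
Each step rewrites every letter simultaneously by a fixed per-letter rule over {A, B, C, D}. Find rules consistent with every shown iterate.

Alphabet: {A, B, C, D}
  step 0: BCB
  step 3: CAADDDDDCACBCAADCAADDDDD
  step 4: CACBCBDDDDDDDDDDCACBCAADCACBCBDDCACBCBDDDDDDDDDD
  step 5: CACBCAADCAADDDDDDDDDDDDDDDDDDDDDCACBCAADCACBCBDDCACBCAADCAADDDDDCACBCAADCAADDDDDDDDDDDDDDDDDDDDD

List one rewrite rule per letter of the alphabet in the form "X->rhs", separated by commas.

  step 4 ⇒ step 5: CACBCBDDDDDDDDDDCACBCAADCACBCBDDCACBCBDDDDDDDDDD ⇒ CA·CB·CA·AD·CA·AD·DD·DD·DD·DD·DD·DD·DD·DD·DD·DD·CA·CB·CA·AD·CA·CB·CB·DD·CA·CB·CA·AD·CA·AD·DD·DD·CA·CB·CA·AD·CA·AD·DD·DD·DD·DD·DD·DD·DD·DD·DD·DD
    A ↦ CB
    B ↦ AD
    C ↦ CA
    D ↦ DD

A->CB, B->AD, C->CA, D->DD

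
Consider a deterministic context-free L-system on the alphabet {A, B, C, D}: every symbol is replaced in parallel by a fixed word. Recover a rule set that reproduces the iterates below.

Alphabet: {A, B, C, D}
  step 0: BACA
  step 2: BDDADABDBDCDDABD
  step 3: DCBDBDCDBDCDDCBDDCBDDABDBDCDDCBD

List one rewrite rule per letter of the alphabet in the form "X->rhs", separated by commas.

  step 2 ⇒ step 3: BDDADABDBDCDDABD ⇒ DC·BD·BD·CD·BD·CD·DC·BD·DC·BD·DA·BD·BD·CD·DC·BD
    A ↦ CD
    B ↦ DC
    C ↦ DA
    D ↦ BD

A->CD, B->DC, C->DA, D->BD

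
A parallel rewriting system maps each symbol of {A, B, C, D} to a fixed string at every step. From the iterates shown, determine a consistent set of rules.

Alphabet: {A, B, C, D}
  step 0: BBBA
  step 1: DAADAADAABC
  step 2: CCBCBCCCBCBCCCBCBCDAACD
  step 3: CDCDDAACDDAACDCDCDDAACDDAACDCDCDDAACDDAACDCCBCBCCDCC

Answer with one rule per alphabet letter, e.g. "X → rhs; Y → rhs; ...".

A->BC, B->DAA, C->CD, D->CC

  step 2 ⇒ step 3: CCBCBCCCBCBCCCBCBCDAACD ⇒ CD·CD·DAA·CD·DAA·CD·CD·CD·DAA·CD·DAA·CD·CD·CD·DAA·CD·DAA·CD·CC·BC·BC·CD·CC
    A ↦ BC
    B ↦ DAA
    C ↦ CD
    D ↦ CC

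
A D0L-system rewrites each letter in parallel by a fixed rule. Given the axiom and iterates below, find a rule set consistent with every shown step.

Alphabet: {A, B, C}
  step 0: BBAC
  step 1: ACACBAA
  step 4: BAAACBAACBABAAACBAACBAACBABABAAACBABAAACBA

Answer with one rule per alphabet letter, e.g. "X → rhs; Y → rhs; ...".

A->BA, B->AC, C->A

  step 0 ⇒ step 1: BBAC ⇒ AC·AC·BA·A
    A ↦ BA
    B ↦ AC
    C ↦ A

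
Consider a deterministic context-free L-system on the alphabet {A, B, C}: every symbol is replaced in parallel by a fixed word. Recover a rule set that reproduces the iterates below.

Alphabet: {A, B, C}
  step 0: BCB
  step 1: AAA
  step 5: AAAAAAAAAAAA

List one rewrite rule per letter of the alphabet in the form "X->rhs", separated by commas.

A->CB, B->A, C->A

  step 0 ⇒ step 1: BCB ⇒ A·A·A
    B ↦ A
    C ↦ A
    A ↦ CB  (constrained at step 1)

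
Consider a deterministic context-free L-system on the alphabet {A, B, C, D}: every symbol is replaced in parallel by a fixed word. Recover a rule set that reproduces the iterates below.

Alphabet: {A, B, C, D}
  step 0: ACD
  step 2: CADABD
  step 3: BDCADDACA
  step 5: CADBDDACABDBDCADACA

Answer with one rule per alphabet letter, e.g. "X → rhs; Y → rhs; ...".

  step 2 ⇒ step 3: CADABD ⇒ B·D·CA·D·DA·CA
    A ↦ D
    B ↦ DA
    C ↦ B
    D ↦ CA

A->D, B->DA, C->B, D->CA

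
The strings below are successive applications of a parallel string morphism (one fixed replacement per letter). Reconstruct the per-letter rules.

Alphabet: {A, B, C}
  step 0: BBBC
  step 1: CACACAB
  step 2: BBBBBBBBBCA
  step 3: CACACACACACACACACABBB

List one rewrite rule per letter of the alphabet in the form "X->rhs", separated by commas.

A->BB, B->CA, C->B

  step 2 ⇒ step 3: BBBBBBBBBCA ⇒ CA·CA·CA·CA·CA·CA·CA·CA·CA·B·BB
    A ↦ BB
    B ↦ CA
    C ↦ B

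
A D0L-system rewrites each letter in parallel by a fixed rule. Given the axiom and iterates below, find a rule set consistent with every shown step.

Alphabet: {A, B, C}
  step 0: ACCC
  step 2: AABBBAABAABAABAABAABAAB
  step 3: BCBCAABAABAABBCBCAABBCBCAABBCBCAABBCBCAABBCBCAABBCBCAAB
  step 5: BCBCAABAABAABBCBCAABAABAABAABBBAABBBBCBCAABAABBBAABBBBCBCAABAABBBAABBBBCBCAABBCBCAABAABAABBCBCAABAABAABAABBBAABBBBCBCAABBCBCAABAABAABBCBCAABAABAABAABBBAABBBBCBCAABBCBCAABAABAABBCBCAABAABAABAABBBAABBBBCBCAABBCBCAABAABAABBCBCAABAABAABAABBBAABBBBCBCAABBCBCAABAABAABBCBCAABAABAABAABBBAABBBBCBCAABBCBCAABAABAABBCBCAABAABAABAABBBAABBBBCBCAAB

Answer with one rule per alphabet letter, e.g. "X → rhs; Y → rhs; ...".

A->BC, B->AAB, C->BB

  step 2 ⇒ step 3: AABBBAABAABAABAABAABAAB ⇒ BC·BC·AAB·AAB·AAB·BC·BC·AAB·BC·BC·AAB·BC·BC·AAB·BC·BC·AAB·BC·BC·AAB·BC·BC·AAB
    A ↦ BC
    B ↦ AAB
    C ↦ BB  (constrained at step 0)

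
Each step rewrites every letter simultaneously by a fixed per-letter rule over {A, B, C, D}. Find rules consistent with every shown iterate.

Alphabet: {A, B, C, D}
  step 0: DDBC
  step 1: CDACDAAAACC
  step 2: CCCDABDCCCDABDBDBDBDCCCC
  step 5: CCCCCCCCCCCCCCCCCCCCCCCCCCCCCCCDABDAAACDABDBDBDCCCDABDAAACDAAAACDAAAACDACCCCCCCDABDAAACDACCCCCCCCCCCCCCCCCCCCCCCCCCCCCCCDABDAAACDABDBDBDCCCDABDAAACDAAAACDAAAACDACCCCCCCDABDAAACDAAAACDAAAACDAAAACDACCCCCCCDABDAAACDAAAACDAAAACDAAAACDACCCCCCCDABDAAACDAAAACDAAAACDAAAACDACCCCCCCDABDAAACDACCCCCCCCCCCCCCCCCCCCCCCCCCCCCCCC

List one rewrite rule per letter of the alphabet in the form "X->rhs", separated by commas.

  step 1 ⇒ step 2: CDACDAAAACC ⇒ CC·CDA·BD·CC·CDA·BD·BD·BD·BD·CC·CC
    A ↦ BD
    C ↦ CC
    D ↦ CDA
  step 0 ⇒ step 1: DDBC ⇒ CDA·CDA·AAA·CC
    B ↦ AAA

A->BD, B->AAA, C->CC, D->CDA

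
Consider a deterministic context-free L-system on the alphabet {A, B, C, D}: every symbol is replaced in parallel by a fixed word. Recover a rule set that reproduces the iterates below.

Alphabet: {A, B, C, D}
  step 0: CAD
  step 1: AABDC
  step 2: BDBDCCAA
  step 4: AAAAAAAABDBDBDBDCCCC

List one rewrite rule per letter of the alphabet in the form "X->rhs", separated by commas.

  step 1 ⇒ step 2: AABDC ⇒ BD·BD·C·C·AA
    A ↦ BD
    B ↦ C
    C ↦ AA
    D ↦ C

A->BD, B->C, C->AA, D->C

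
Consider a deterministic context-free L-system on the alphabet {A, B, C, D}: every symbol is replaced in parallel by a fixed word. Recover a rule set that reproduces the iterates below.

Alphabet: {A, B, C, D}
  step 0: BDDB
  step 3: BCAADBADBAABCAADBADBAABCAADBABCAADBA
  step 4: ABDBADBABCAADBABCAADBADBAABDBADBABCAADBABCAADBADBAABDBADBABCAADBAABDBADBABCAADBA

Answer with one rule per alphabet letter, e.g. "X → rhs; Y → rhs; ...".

  step 3 ⇒ step 4: BCAADBADBAABCAADBADBAABCAADBABCAADBA ⇒ A·B·DBA·DBA·BCA·A·DBA·BCA·A·DBA·DBA·A·B·DBA·DBA·BCA·A·DBA·BCA·A·DBA·DBA·A·B·DBA·DBA·BCA·A·DBA·A·B·DBA·DBA·BCA·A·DBA
    A ↦ DBA
    B ↦ A
    C ↦ B
    D ↦ BCA

A->DBA, B->A, C->B, D->BCA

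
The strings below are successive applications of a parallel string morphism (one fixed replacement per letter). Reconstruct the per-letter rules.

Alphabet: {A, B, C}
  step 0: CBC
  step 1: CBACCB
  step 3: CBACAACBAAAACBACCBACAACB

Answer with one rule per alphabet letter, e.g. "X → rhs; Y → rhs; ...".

A->AA, B->AC, C->CB

  step 0 ⇒ step 1: CBC ⇒ CB·AC·CB
    B ↦ AC
    C ↦ CB
    A ↦ AA  (constrained at step 1)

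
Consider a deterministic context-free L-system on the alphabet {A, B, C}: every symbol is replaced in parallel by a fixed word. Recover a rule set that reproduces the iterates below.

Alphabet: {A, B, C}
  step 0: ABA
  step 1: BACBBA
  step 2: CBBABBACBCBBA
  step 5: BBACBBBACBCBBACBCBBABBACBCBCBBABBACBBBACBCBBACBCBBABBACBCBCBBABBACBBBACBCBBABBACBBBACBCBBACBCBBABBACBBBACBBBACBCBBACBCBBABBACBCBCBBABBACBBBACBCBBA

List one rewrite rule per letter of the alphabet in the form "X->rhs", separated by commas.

A->BA, B->CB, C->BBA

  step 1 ⇒ step 2: BACBBA ⇒ CB·BA·BBA·CB·CB·BA
    A ↦ BA
    B ↦ CB
    C ↦ BBA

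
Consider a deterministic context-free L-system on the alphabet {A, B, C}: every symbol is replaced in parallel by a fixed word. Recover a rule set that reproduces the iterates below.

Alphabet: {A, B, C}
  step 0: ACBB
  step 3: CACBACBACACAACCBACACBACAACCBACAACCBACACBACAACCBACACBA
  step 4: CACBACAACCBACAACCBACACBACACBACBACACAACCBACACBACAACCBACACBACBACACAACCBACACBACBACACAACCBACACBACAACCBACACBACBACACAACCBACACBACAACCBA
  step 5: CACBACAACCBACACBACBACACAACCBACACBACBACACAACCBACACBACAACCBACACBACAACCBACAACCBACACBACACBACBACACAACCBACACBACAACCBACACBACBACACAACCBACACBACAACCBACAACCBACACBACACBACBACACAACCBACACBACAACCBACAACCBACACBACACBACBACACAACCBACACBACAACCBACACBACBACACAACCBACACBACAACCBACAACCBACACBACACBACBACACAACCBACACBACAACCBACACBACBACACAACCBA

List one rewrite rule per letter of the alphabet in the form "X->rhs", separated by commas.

A->CBA, B->AC, C->CA

  step 4 ⇒ step 5: CACBACAACCBACAACCBACACBACACBACBACACAACCBACACBACAACCBACACBACBACACAACCBACACBACBACACAACCBACACBACAACCBACACBACBACACAACCBACACBACAACCBA ⇒ CA·CBA·CA·AC·CBA·CA·CBA·CBA·CA·CA·AC·CBA·CA·CBA·CBA·CA·CA·AC·CBA·CA·CBA·CA·AC·CBA·CA·CBA·CA·AC·CBA·CA·AC·CBA·CA·CBA·CA·CBA·CBA·CA·CA·AC·CBA·CA·CBA·CA·AC·CBA·CA·CBA·CBA·CA·CA·AC·CBA·CA·CBA·CA·AC·CBA·CA·AC·CBA·CA·CBA·CA·CBA·CBA·CA·CA·AC·CBA·CA·CBA·CA·AC·CBA·CA·AC·CBA·CA·CBA·CA·CBA·CBA·CA·CA·AC·CBA·CA·CBA·CA·AC·CBA·CA·CBA·CBA·CA·CA·AC·CBA·CA·CBA·CA·AC·CBA·CA·AC·CBA·CA·CBA·CA·CBA·CBA·CA·CA·AC·CBA·CA·CBA·CA·AC·CBA·CA·CBA·CBA·CA·CA·AC·CBA
    A ↦ CBA
    B ↦ AC
    C ↦ CA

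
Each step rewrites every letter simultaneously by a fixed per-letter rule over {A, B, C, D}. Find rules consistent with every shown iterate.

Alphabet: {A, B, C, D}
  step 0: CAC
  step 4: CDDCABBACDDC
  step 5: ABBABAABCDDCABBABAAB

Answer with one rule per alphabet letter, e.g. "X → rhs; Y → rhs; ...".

A->C, B->D, C->AB, D->BA

  step 4 ⇒ step 5: CDDCABBACDDC ⇒ AB·BA·BA·AB·C·D·D·C·AB·BA·BA·AB
    A ↦ C
    B ↦ D
    C ↦ AB
    D ↦ BA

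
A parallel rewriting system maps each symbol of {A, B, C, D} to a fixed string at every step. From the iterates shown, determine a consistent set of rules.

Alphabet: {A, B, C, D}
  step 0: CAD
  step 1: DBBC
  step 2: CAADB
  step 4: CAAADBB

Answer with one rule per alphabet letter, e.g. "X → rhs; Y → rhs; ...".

  step 1 ⇒ step 2: DBBC ⇒ C·A·A·DB
    B ↦ A
    C ↦ DB
    D ↦ C
  step 0 ⇒ step 1: CAD ⇒ DB·B·C
    A ↦ B

A->B, B->A, C->DB, D->C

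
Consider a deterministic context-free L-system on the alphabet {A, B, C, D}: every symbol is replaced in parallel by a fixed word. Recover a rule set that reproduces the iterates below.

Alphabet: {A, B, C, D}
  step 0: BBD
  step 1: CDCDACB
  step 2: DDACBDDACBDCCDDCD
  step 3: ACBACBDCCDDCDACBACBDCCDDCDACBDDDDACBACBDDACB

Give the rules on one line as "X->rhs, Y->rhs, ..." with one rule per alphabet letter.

A->DCC, B->CD, C->DD, D->ACB

  step 2 ⇒ step 3: DDACBDDACBDCCDDCD ⇒ ACB·ACB·DCC·DD·CD·ACB·ACB·DCC·DD·CD·ACB·DD·DD·ACB·ACB·DD·ACB
    A ↦ DCC
    B ↦ CD
    C ↦ DD
    D ↦ ACB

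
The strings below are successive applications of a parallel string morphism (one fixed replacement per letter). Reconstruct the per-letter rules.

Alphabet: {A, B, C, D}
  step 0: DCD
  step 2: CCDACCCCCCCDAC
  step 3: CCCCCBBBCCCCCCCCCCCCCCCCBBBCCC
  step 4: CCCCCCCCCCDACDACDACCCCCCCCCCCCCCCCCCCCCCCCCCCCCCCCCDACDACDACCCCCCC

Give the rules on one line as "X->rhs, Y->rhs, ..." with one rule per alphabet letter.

  step 3 ⇒ step 4: CCCCCBBBCCCCCCCCCCCCCCCCBBBCCC ⇒ CC·CC·CC·CC·CC·DAC·DAC·DAC·CC·CC·CC·CC·CC·CC·CC·CC·CC·CC·CC·CC·CC·CC·CC·CC·DAC·DAC·DAC·CC·CC·CC
    B ↦ DAC
    C ↦ CC
  step 2 ⇒ step 3: CCDACCCCCCCDAC ⇒ CC·CC·CB·BBC·CC·CC·CC·CC·CC·CC·CC·CB·BBC·CC
    A ↦ BBC
  step 2 ⇒ step 3: CCDACCCCCCCDAC ⇒ CC·CC·CB·BBC·CC·CC·CC·CC·CC·CC·CC·CB·BBC·CC
    D ↦ CB

A->BBC, B->DAC, C->CC, D->CB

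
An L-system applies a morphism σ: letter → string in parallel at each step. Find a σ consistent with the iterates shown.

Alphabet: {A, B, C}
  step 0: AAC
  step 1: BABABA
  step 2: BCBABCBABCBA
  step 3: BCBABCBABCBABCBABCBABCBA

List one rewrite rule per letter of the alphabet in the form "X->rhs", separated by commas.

A->BA, B->BC, C->BA

  step 2 ⇒ step 3: BCBABCBABCBA ⇒ BC·BA·BC·BA·BC·BA·BC·BA·BC·BA·BC·BA
    A ↦ BA
    B ↦ BC
    C ↦ BA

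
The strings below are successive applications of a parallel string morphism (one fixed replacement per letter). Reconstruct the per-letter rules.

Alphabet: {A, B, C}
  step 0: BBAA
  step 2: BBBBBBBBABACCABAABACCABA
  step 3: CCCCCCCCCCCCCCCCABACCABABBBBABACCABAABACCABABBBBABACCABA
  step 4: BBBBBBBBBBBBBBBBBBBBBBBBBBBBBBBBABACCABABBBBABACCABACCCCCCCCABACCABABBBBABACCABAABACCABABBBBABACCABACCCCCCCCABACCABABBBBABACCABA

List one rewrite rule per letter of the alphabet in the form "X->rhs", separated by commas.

A->ABA, B->CC, C->BB

  step 3 ⇒ step 4: CCCCCCCCCCCCCCCCABACCABABBBBABACCABAABACCABABBBBABACCABA ⇒ BB·BB·BB·BB·BB·BB·BB·BB·BB·BB·BB·BB·BB·BB·BB·BB·ABA·CC·ABA·BB·BB·ABA·CC·ABA·CC·CC·CC·CC·ABA·CC·ABA·BB·BB·ABA·CC·ABA·ABA·CC·ABA·BB·BB·ABA·CC·ABA·CC·CC·CC·CC·ABA·CC·ABA·BB·BB·ABA·CC·ABA
    A ↦ ABA
    B ↦ CC
    C ↦ BB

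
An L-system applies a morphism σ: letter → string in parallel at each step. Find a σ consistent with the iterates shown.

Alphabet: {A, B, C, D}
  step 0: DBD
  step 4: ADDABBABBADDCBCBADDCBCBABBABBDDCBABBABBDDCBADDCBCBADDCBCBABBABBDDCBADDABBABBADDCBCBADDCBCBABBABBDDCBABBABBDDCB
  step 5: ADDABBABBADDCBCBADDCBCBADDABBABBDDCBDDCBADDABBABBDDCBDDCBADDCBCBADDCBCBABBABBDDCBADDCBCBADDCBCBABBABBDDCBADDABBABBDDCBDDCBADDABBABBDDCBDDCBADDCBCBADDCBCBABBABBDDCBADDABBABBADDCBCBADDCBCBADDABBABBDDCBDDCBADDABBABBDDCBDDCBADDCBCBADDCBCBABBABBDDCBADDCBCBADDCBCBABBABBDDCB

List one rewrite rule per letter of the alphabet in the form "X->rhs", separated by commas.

A->ADD, B->CB, C->DD, D->ABB

  step 4 ⇒ step 5: ADDABBABBADDCBCBADDCBCBABBABBDDCBABBABBDDCBADDCBCBADDCBCBABBABBDDCBADDABBABBADDCBCBADDCBCBABBABBDDCBABBABBDDCB ⇒ ADD·ABB·ABB·ADD·CB·CB·ADD·CB·CB·ADD·ABB·ABB·DD·CB·DD·CB·ADD·ABB·ABB·DD·CB·DD·CB·ADD·CB·CB·ADD·CB·CB·ABB·ABB·DD·CB·ADD·CB·CB·ADD·CB·CB·ABB·ABB·DD·CB·ADD·ABB·ABB·DD·CB·DD·CB·ADD·ABB·ABB·DD·CB·DD·CB·ADD·CB·CB·ADD·CB·CB·ABB·ABB·DD·CB·ADD·ABB·ABB·ADD·CB·CB·ADD·CB·CB·ADD·ABB·ABB·DD·CB·DD·CB·ADD·ABB·ABB·DD·CB·DD·CB·ADD·CB·CB·ADD·CB·CB·ABB·ABB·DD·CB·ADD·CB·CB·ADD·CB·CB·ABB·ABB·DD·CB
    A ↦ ADD
    B ↦ CB
    C ↦ DD
    D ↦ ABB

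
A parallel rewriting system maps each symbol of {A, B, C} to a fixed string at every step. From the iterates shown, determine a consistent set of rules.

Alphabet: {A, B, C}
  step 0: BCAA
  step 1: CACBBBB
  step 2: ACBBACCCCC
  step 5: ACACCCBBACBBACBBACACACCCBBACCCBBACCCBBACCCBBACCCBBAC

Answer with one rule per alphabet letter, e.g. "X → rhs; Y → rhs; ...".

A->BB, B->C, C->AC

  step 1 ⇒ step 2: CACBBBB ⇒ AC·BB·AC·C·C·C·C
    A ↦ BB
    B ↦ C
    C ↦ AC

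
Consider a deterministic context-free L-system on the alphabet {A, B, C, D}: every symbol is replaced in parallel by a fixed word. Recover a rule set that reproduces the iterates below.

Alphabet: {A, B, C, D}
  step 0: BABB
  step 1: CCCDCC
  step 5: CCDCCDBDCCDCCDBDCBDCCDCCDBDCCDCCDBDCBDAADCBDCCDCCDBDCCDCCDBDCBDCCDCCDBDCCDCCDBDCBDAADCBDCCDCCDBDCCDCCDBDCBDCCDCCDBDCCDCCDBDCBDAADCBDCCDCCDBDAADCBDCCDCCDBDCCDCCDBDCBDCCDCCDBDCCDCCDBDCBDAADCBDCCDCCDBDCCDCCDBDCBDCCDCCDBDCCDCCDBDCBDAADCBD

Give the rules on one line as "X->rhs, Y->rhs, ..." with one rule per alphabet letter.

  step 0 ⇒ step 1: BABB ⇒ C·CCD·C·C
    A ↦ CCD
    B ↦ C
    C ↦ AAD  (constrained at step 1)
    D ↦ BD  (constrained at step 1)

A->CCD, B->C, C->AAD, D->BD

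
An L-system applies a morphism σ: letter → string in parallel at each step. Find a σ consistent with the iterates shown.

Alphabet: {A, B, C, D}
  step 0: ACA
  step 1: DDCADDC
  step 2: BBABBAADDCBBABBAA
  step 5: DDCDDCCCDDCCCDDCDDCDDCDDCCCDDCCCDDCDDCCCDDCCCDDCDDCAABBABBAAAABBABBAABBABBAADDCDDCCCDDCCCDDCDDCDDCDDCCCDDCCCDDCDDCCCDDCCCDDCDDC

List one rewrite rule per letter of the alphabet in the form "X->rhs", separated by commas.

A->DDC, B->C, C->A, D->BBA

  step 1 ⇒ step 2: DDCADDC ⇒ BBA·BBA·A·DDC·BBA·BBA·A
    A ↦ DDC
    C ↦ A
    D ↦ BBA
    B ↦ C  (constrained at step 2)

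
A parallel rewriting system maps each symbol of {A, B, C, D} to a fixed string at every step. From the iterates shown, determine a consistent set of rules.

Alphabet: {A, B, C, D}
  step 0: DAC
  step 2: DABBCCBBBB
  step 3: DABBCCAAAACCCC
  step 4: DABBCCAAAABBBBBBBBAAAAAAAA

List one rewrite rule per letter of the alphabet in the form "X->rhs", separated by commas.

A->BB, B->C, C->AA, D->DA

  step 3 ⇒ step 4: DABBCCAAAACCCC ⇒ DA·BB·C·C·AA·AA·BB·BB·BB·BB·AA·AA·AA·AA
    A ↦ BB
    B ↦ C
    C ↦ AA
    D ↦ DA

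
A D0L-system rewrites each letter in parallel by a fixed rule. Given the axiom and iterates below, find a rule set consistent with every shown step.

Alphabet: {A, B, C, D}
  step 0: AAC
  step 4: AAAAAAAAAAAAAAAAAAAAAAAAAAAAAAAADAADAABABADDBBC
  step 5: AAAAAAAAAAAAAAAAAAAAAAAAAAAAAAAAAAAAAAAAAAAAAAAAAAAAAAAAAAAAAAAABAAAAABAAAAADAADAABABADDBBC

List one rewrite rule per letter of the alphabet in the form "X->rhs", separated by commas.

  step 4 ⇒ step 5: AAAAAAAAAAAAAAAAAAAAAAAAAAAAAAAADAADAABABADDBBC ⇒ AA·AA·AA·AA·AA·AA·AA·AA·AA·AA·AA·AA·AA·AA·AA·AA·AA·AA·AA·AA·AA·AA·AA·AA·AA·AA·AA·AA·AA·AA·AA·AA·BA·AA·AA·BA·AA·AA·D·AA·D·AA·BA·BA·D·D·BBC
    A ↦ AA
    B ↦ D
    C ↦ BBC
    D ↦ BA

A->AA, B->D, C->BBC, D->BA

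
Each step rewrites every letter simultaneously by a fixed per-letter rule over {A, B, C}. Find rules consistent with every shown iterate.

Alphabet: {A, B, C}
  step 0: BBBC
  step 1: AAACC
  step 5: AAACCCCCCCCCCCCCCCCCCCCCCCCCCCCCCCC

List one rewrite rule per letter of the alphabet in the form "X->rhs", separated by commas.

A->B, B->A, C->CC

  step 0 ⇒ step 1: BBBC ⇒ A·A·A·CC
    B ↦ A
    C ↦ CC
    A ↦ B  (constrained at step 1)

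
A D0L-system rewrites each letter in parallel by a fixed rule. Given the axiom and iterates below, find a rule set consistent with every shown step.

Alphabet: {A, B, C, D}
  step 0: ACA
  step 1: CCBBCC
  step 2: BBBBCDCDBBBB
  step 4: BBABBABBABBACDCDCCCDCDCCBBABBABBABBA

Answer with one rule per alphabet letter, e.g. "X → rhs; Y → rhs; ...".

  step 1 ⇒ step 2: CCBBCC ⇒ BB·BB·CD·CD·BB·BB
    B ↦ CD
    C ↦ BB
  step 0 ⇒ step 1: ACA ⇒ CC·BB·CC
    A ↦ CC
    D ↦ A  (constrained at step 2)

A->CC, B->CD, C->BB, D->A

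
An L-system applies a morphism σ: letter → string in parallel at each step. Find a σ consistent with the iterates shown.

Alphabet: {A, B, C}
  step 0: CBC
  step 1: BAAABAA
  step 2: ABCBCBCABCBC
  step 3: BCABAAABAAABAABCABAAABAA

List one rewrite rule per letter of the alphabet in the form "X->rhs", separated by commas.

  step 2 ⇒ step 3: ABCBCBCABCBC ⇒ BC·A·BAA·A·BAA·A·BAA·BC·A·BAA·A·BAA
    A ↦ BC
    B ↦ A
    C ↦ BAA

A->BC, B->A, C->BAA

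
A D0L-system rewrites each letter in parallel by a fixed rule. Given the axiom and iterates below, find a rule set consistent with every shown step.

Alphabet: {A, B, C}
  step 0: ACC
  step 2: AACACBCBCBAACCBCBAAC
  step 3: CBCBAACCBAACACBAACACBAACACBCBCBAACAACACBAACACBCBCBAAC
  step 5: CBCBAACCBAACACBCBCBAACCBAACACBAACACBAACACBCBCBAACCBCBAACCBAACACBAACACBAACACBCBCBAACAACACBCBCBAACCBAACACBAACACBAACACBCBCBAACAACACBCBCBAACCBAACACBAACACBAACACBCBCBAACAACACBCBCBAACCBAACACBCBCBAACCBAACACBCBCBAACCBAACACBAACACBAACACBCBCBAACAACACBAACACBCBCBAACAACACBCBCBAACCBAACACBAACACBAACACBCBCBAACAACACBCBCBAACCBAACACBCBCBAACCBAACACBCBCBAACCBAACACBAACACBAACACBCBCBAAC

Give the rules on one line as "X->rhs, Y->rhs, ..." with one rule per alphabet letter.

  step 2 ⇒ step 3: AACACBCBCBAACCBCBAAC ⇒ CB·CB·AAC·CB·AAC·ACB·AAC·ACB·AAC·ACB·CB·CB·AAC·AAC·ACB·AAC·ACB·CB·CB·AAC
    A ↦ CB
    B ↦ ACB
    C ↦ AAC

A->CB, B->ACB, C->AAC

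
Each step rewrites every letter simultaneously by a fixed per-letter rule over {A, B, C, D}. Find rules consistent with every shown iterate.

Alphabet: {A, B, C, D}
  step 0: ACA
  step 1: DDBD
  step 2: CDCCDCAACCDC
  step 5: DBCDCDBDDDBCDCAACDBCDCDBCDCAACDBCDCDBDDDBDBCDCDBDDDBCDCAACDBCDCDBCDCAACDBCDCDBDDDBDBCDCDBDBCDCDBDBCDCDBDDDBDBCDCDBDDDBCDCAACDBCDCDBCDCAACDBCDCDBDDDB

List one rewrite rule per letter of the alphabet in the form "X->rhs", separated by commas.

A->D, B->AAC, C->DB, D->CDC

  step 1 ⇒ step 2: DDBD ⇒ CDC·CDC·AAC·CDC
    B ↦ AAC
    D ↦ CDC
  step 0 ⇒ step 1: ACA ⇒ D·DB·D
    A ↦ D
  step 0 ⇒ step 1: ACA ⇒ D·DB·D
    C ↦ DB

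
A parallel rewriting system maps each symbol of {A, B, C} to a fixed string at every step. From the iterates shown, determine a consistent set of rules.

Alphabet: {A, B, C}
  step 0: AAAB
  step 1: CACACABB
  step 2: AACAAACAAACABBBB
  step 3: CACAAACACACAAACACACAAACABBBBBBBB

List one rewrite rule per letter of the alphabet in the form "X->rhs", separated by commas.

A->CA, B->BB, C->AA

  step 2 ⇒ step 3: AACAAACAAACABBBB ⇒ CA·CA·AA·CA·CA·CA·AA·CA·CA·CA·AA·CA·BB·BB·BB·BB
    A ↦ CA
    B ↦ BB
    C ↦ AA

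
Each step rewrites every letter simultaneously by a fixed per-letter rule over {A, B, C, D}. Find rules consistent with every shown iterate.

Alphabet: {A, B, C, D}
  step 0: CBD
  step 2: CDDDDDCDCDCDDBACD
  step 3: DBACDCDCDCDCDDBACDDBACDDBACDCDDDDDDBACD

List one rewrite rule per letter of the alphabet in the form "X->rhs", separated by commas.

  step 2 ⇒ step 3: CDDDDDCDCDCDDBACD ⇒ DBA·CD·CD·CD·CD·CD·DBA·CD·DBA·CD·DBA·CD·CD·DDD·D·DBA·CD
    A ↦ D
    B ↦ DDD
    C ↦ DBA
    D ↦ CD

A->D, B->DDD, C->DBA, D->CD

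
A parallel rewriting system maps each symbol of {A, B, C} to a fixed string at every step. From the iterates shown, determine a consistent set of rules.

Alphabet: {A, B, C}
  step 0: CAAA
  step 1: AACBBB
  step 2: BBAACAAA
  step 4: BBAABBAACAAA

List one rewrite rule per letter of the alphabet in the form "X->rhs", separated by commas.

A->B, B->A, C->AAC

  step 1 ⇒ step 2: AACBBB ⇒ B·B·AAC·A·A·A
    A ↦ B
    B ↦ A
    C ↦ AAC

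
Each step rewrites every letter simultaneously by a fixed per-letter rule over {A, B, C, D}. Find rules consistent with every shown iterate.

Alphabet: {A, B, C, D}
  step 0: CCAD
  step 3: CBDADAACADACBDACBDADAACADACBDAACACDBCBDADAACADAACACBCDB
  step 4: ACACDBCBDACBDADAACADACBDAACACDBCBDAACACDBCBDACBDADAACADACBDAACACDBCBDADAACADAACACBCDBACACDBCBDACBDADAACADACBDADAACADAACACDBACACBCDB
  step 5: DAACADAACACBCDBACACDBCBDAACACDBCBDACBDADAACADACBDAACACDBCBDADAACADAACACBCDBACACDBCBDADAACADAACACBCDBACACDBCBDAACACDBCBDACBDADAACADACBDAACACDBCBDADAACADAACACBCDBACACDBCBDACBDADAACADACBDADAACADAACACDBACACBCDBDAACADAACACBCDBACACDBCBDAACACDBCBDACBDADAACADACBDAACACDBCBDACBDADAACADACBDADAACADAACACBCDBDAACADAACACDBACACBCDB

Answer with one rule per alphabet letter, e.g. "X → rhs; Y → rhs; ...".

  step 4 ⇒ step 5: ACACDBCBDACBDADAACADACBDAACACDBCBDAACACDBCBDACBDADAACADACBDAACACDBCBDADAACADAACACBCDBACACDBCBDACBDADAACADACBDADAACADAACACDBACACBCDB ⇒ DA·ACA·DA·ACA·CB·CDB·ACA·CDB·CB·DA·ACA·CDB·CB·DA·CB·DA·DA·ACA·DA·CB·DA·ACA·CDB·CB·DA·DA·ACA·DA·ACA·CB·CDB·ACA·CDB·CB·DA·DA·ACA·DA·ACA·CB·CDB·ACA·CDB·CB·DA·ACA·CDB·CB·DA·CB·DA·DA·ACA·DA·CB·DA·ACA·CDB·CB·DA·DA·ACA·DA·ACA·CB·CDB·ACA·CDB·CB·DA·CB·DA·DA·ACA·DA·CB·DA·DA·ACA·DA·ACA·CDB·ACA·CB·CDB·DA·ACA·DA·ACA·CB·CDB·ACA·CDB·CB·DA·ACA·CDB·CB·DA·CB·DA·DA·ACA·DA·CB·DA·ACA·CDB·CB·DA·CB·DA·DA·ACA·DA·CB·DA·DA·ACA·DA·ACA·CB·CDB·DA·ACA·DA·ACA·CDB·ACA·CB·CDB
    A ↦ DA
    B ↦ CDB
    C ↦ ACA
    D ↦ CB

A->DA, B->CDB, C->ACA, D->CB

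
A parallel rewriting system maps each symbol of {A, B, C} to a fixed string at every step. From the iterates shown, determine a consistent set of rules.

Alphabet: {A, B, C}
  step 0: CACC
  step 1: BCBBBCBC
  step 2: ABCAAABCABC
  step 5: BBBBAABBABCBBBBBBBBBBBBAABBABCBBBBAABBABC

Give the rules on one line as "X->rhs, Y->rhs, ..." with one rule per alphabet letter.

  step 1 ⇒ step 2: BCBBBCBC ⇒ A·BC·A·A·A·BC·A·BC
    B ↦ A
    C ↦ BC
  step 0 ⇒ step 1: CACC ⇒ BC·BB·BC·BC
    A ↦ BB

A->BB, B->A, C->BC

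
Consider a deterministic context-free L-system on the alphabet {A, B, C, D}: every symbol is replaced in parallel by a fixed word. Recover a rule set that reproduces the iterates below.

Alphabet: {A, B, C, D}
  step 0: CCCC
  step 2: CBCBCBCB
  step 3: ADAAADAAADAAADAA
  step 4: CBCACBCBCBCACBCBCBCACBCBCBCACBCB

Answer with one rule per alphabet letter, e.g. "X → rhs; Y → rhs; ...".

A->CB, B->DAA, C->A, D->CA

  step 3 ⇒ step 4: ADAAADAAADAAADAA ⇒ CB·CA·CB·CB·CB·CA·CB·CB·CB·CA·CB·CB·CB·CA·CB·CB
    A ↦ CB
    D ↦ CA
  step 2 ⇒ step 3: CBCBCBCB ⇒ A·DAA·A·DAA·A·DAA·A·DAA
    B ↦ DAA
  step 2 ⇒ step 3: CBCBCBCB ⇒ A·DAA·A·DAA·A·DAA·A·DAA
    C ↦ A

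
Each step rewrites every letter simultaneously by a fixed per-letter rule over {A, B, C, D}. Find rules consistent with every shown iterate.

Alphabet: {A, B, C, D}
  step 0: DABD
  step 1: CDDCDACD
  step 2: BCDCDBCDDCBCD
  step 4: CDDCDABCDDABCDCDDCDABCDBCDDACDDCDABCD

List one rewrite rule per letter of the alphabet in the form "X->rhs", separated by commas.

A->DC, B->DA, C->B, D->CD

  step 1 ⇒ step 2: CDDCDACD ⇒ B·CD·CD·B·CD·DC·B·CD
    A ↦ DC
    C ↦ B
    D ↦ CD
  step 0 ⇒ step 1: DABD ⇒ CD·DC·DA·CD
    B ↦ DA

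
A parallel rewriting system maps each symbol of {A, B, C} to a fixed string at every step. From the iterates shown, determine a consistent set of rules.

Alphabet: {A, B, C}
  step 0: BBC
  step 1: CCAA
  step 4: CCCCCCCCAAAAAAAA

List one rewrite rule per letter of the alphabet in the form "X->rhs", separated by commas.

A->BB, B->C, C->AA

  step 0 ⇒ step 1: BBC ⇒ C·C·AA
    B ↦ C
    C ↦ AA
    A ↦ BB  (constrained at step 1)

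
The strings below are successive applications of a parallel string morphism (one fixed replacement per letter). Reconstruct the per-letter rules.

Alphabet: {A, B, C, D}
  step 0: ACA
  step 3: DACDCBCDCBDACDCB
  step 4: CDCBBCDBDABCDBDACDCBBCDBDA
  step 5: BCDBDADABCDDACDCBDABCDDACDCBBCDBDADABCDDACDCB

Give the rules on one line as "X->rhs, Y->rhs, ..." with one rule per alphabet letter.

A->CB, B->DA, C->B, D->CD

  step 4 ⇒ step 5: CDCBBCDBDABCDBDACDCBBCDBDA ⇒ B·CD·B·DA·DA·B·CD·DA·CD·CB·DA·B·CD·DA·CD·CB·B·CD·B·DA·DA·B·CD·DA·CD·CB
    A ↦ CB
    B ↦ DA
    C ↦ B
    D ↦ CD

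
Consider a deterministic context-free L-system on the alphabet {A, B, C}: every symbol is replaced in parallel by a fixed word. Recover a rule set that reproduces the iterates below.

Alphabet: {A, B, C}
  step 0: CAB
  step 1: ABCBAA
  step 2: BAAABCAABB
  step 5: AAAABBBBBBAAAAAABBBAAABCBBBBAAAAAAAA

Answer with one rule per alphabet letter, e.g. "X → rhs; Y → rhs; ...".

A->B, B->AA, C->ABC

  step 1 ⇒ step 2: ABCBAA ⇒ B·AA·ABC·AA·B·B
    A ↦ B
    B ↦ AA
    C ↦ ABC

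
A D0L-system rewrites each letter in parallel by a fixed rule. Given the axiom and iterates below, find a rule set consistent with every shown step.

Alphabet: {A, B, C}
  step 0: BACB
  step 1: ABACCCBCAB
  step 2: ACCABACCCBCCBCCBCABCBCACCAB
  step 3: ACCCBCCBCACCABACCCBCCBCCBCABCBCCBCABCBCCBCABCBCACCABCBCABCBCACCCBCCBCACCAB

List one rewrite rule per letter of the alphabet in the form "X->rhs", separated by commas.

A->ACC, B->AB, C->CBC

  step 2 ⇒ step 3: ACCABACCCBCCBCCBCABCBCACCAB ⇒ ACC·CBC·CBC·ACC·AB·ACC·CBC·CBC·CBC·AB·CBC·CBC·AB·CBC·CBC·AB·CBC·ACC·AB·CBC·AB·CBC·ACC·CBC·CBC·ACC·AB
    A ↦ ACC
    B ↦ AB
    C ↦ CBC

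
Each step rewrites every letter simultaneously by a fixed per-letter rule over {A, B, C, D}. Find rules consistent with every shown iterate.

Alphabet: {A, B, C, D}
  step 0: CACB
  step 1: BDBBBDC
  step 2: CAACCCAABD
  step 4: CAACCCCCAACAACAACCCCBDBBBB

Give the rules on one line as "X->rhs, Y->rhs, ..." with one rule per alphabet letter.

  step 1 ⇒ step 2: BDBBBDC ⇒ C·AA·C·C·C·AA·BD
    B ↦ C
    C ↦ BD
    D ↦ AA
  step 0 ⇒ step 1: CACB ⇒ BD·BB·BD·C
    A ↦ BB

A->BB, B->C, C->BD, D->AA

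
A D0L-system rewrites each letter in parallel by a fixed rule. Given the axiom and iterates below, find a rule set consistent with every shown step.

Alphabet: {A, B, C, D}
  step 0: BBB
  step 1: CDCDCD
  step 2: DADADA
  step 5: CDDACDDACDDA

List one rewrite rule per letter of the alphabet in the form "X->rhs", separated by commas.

  step 1 ⇒ step 2: CDCDCD ⇒ D·A·D·A·D·A
    C ↦ D
    D ↦ A
    A ↦ B  (constrained at step 2)
  step 0 ⇒ step 1: BBB ⇒ CD·CD·CD
    B ↦ CD

A->B, B->CD, C->D, D->A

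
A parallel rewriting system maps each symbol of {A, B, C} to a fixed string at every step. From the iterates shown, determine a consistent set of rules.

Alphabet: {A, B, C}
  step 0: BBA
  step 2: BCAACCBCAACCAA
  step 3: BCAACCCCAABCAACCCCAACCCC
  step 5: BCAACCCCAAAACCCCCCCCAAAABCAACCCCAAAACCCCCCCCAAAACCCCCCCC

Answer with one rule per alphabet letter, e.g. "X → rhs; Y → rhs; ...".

A->CC, B->BCA, C->A

  step 2 ⇒ step 3: BCAACCBCAACCAA ⇒ BCA·A·CC·CC·A·A·BCA·A·CC·CC·A·A·CC·CC
    A ↦ CC
    B ↦ BCA
    C ↦ A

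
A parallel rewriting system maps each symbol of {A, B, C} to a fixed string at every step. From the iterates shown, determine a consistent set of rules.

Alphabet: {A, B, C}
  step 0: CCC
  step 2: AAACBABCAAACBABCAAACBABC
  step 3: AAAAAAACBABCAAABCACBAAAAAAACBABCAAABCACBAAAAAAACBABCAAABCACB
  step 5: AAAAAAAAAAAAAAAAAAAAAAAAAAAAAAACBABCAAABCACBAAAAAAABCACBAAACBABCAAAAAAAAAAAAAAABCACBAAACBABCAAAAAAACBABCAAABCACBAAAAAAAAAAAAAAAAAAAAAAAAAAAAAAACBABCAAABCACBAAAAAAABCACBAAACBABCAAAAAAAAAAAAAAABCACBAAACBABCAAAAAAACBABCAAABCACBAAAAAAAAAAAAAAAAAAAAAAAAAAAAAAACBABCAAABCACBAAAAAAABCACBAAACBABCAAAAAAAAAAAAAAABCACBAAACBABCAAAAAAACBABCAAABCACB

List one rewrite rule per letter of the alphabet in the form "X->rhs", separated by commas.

  step 2 ⇒ step 3: AAACBABCAAACBABCAAACBABC ⇒ AA·AA·AA·ACB·ABC·AA·ABC·ACB·AA·AA·AA·ACB·ABC·AA·ABC·ACB·AA·AA·AA·ACB·ABC·AA·ABC·ACB
    A ↦ AA
    B ↦ ABC
    C ↦ ACB

A->AA, B->ABC, C->ACB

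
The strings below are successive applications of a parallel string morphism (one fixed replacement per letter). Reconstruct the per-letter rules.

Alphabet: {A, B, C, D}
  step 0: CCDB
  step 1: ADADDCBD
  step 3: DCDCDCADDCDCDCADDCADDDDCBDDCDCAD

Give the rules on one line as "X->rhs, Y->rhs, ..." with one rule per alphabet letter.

A->DD, B->BD, C->AD, D->DC

  step 0 ⇒ step 1: CCDB ⇒ AD·AD·DC·BD
    B ↦ BD
    C ↦ AD
    D ↦ DC
    A ↦ DD  (constrained at step 1)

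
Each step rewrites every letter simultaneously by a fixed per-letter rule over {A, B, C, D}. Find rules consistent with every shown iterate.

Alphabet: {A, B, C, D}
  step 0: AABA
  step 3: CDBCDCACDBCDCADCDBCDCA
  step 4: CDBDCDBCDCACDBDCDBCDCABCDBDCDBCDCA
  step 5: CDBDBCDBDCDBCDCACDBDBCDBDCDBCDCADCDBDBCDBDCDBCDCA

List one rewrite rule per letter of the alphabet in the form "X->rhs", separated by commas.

A->CA, B->D, C->CD, D->B

  step 4 ⇒ step 5: CDBDCDBCDCACDBDCDBCDCABCDBDCDBCDCA ⇒ CD·B·D·B·CD·B·D·CD·B·CD·CA·CD·B·D·B·CD·B·D·CD·B·CD·CA·D·CD·B·D·B·CD·B·D·CD·B·CD·CA
    A ↦ CA
    B ↦ D
    C ↦ CD
    D ↦ B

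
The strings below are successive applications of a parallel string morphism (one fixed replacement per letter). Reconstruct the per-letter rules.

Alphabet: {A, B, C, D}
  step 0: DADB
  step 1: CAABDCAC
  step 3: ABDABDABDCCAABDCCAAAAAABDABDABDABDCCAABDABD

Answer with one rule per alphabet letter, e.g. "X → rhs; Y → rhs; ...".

  step 0 ⇒ step 1: DADB ⇒ CA·ABD·CA·C
    A ↦ ABD
    B ↦ C
    D ↦ CA
    C ↦ AA  (constrained at step 1)

A->ABD, B->C, C->AA, D->CA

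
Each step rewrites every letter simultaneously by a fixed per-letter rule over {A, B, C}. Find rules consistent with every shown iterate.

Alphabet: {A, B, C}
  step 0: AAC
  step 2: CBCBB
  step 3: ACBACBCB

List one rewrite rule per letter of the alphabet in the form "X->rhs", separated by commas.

A->B, B->CB, C->A

  step 2 ⇒ step 3: CBCBB ⇒ A·CB·A·CB·CB
    B ↦ CB
    C ↦ A
    A ↦ B  (constrained at step 0)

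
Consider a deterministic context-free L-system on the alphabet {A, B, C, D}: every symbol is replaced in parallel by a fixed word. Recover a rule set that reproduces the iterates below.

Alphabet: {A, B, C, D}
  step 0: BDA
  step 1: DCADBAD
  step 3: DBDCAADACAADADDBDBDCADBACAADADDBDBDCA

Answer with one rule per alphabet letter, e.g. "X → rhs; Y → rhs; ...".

A->AD, B->DCA, C->ACA, D->DB

  step 0 ⇒ step 1: BDA ⇒ DCA·DB·AD
    A ↦ AD
    B ↦ DCA
    D ↦ DB
    C ↦ ACA  (constrained at step 1)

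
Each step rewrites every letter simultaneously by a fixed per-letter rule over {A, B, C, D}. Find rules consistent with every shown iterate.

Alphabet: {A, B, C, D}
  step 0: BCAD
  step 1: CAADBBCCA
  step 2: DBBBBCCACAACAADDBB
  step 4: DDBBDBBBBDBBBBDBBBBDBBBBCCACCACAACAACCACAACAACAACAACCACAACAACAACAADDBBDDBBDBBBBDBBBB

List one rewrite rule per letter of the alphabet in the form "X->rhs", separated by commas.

A->BB, B->CAA, C->D, D->CCA

  step 1 ⇒ step 2: CAADBBCCA ⇒ D·BB·BB·CCA·CAA·CAA·D·D·BB
    A ↦ BB
    B ↦ CAA
    C ↦ D
    D ↦ CCA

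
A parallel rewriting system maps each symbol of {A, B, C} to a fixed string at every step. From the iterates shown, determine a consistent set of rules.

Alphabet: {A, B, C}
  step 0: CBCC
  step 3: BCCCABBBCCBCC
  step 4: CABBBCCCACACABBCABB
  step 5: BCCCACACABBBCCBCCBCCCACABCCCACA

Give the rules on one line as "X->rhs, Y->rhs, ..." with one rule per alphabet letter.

A->CC, B->CA, C->B

  step 4 ⇒ step 5: CABBBCCCACACABBCABB ⇒ B·CC·CA·CA·CA·B·B·B·CC·B·CC·B·CC·CA·CA·B·CC·CA·CA
    A ↦ CC
    B ↦ CA
    C ↦ B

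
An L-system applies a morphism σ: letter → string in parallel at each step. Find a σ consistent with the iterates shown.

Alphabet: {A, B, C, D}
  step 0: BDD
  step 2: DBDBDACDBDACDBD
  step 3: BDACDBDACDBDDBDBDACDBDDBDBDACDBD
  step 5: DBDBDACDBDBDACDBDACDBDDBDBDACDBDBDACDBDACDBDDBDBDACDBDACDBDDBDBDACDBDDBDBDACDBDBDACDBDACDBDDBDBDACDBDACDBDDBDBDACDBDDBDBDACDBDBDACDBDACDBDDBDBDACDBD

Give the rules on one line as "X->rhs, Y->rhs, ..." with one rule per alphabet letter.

A->D, B->ACD, C->BD, D->BD

  step 2 ⇒ step 3: DBDBDACDBDACDBD ⇒ BD·ACD·BD·ACD·BD·D·BD·BD·ACD·BD·D·BD·BD·ACD·BD
    A ↦ D
    B ↦ ACD
    C ↦ BD
    D ↦ BD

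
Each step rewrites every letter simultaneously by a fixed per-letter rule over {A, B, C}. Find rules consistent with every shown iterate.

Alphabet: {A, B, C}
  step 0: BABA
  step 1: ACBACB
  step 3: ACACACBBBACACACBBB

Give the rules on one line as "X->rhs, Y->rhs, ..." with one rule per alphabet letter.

A->B, B->AC, C->BB

  step 0 ⇒ step 1: BABA ⇒ AC·B·AC·B
    A ↦ B
    B ↦ AC
    C ↦ BB  (constrained at step 1)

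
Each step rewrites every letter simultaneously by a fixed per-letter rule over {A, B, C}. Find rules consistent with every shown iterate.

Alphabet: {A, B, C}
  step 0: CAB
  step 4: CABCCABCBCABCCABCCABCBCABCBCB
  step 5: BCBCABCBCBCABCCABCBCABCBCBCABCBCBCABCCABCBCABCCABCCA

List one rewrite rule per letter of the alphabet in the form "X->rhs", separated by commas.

A->B, B->CA, C->BC

  step 4 ⇒ step 5: CABCCABCBCABCCABCCABCBCABCBCB ⇒ BC·B·CA·BC·BC·B·CA·BC·CA·BC·B·CA·BC·BC·B·CA·BC·BC·B·CA·BC·CA·BC·B·CA·BC·CA·BC·CA
    A ↦ B
    B ↦ CA
    C ↦ BC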